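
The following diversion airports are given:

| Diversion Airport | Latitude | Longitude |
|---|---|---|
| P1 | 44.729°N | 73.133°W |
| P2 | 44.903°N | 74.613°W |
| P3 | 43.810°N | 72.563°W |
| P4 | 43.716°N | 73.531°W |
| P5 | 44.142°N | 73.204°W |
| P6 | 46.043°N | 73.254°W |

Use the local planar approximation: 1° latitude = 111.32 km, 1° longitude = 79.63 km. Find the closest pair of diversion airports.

Pairwise distances:
P1–P2: √((0.174·111.32)² + (-1.480·79.63)²) = √(375.18450 + 13889.18819) = 119.434 km
P1–P3: √((-0.919·111.32)² + (0.570·79.63)²) = √(10465.92018 + 2060.17040) = 111.920 km
P1–P4: √((-1.013·111.32)² + (-0.398·79.63)²) = √(12716.43237 + 1004.42977) = 117.136 km
P1–P5: √((-0.587·111.32)² + (-0.071·79.63)²) = √(4269.94811 + 31.96466) = 65.589 km
P1–P6: √((1.314·111.32)² + (-0.121·79.63)²) = √(21396.22350 + 92.83766) = 146.591 km
P2–P3: √((-1.093·111.32)² + (2.050·79.63)²) = √(14804.26053 + 26647.78732) = 203.598 km
P2–P4: √((-1.187·111.32)² + (1.082·79.63)²) = √(17460.14449 + 7423.48701) = 157.745 km
P2–P5: √((-0.761·111.32)² + (1.409·79.63)²) = √(7176.54990 + 12588.54155) = 140.588 km
P2–P6: √((1.140·111.32)² + (1.359·79.63)²) = √(16104.82826 + 11710.95588) = 166.781 km
P3–P4: √((-0.094·111.32)² + (-0.968·79.63)²) = √(109.49697 + 5941.61006) = 77.789 km
P3–P5: √((0.332·111.32)² + (-0.641·79.63)²) = √(1365.91150 + 2605.37049) = 63.018 km
P3–P6: √((2.233·111.32)² + (-0.691·79.63)²) = √(61790.80334 + 3027.67689) = 254.595 km
P4–P5: √((0.426·111.32)² + (0.327·79.63)²) = √(2248.87643 + 678.03004) = 54.101 km
P4–P6: √((2.327·111.32)² + (0.277·79.63)²) = √(67102.57125 + 486.53375) = 259.979 km
P5–P6: √((1.901·111.32)² + (-0.050·79.63)²) = √(44782.73660 + 15.85234) = 211.657 km
Closest pair: P4–P5 at 54.101 km.

P4 and P5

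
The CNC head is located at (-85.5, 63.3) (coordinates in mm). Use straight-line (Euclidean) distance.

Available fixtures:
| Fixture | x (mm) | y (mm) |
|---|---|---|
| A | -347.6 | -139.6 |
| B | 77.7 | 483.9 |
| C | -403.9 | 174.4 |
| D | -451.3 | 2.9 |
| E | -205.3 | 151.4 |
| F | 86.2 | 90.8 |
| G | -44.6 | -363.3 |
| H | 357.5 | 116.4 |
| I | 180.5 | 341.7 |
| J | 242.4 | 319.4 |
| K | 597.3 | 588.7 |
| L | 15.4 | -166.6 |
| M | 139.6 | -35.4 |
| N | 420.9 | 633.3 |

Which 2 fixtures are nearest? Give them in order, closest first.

Distances from (-85.5, 63.3):
A: √((-262.1)² + (-202.9)²) = √(68696.410 + 41168.410) = 331.5 mm
B: √((163.2)² + (420.6)²) = √(26634.240 + 176904.360) = 451.2 mm
C: √((-318.4)² + (111.1)²) = √(101378.560 + 12343.210) = 337.2 mm
D: √((-365.8)² + (-60.4)²) = √(133809.640 + 3648.160) = 370.8 mm
E: √((-119.8)² + (88.1)²) = √(14352.040 + 7761.610) = 148.7 mm
F: √((171.7)² + (27.5)²) = √(29480.890 + 756.250) = 173.9 mm
G: √((40.9)² + (-426.6)²) = √(1672.810 + 181987.560) = 428.6 mm
H: √((443.0)² + (53.1)²) = √(196249.000 + 2819.610) = 446.2 mm
I: √((266.0)² + (278.4)²) = √(70756.000 + 77506.560) = 385.0 mm
J: √((327.9)² + (256.1)²) = √(107518.410 + 65587.210) = 416.1 mm
K: √((682.8)² + (525.4)²) = √(466215.840 + 276045.160) = 861.5 mm
L: √((100.9)² + (-229.9)²) = √(10180.810 + 52854.010) = 251.1 mm
M: √((225.1)² + (-98.7)²) = √(50670.010 + 9741.690) = 245.8 mm
N: √((506.4)² + (570.0)²) = √(256440.960 + 324900.000) = 762.5 mm
Sorted: E (148.7 mm) < F (173.9 mm) < M (245.8 mm) < L (251.1 mm) < …

E, F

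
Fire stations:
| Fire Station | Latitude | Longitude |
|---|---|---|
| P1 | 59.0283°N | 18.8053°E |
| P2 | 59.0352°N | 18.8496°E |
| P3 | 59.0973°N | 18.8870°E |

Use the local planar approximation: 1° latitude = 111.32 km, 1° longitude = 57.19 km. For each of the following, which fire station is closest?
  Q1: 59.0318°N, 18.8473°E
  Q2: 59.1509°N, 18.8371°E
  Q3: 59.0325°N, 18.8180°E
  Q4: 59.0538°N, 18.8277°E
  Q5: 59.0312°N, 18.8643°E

Q1→P2; Q2→P3; Q3→P1; Q4→P2; Q5→P2

Q1 at 59.0318°N, 18.8473°E:
  P1: √((-0.0035·111.32)² + (-0.0420·57.19)²) = √(0.151804 + 5.769508) = 2.4334 km
  P2: √((0.0034·111.32)² + (0.0023·57.19)²) = √(0.143253 + 0.017302) = 0.4007 km
  P3: √((0.0655·111.32)² + (0.0397·57.19)²) = √(53.165389 + 5.154911) = 7.6368 km
  → nearest: P2 (0.4007 km)
Q2 at 59.1509°N, 18.8371°E:
  P1: √((-0.1226·111.32)² + (-0.0318·57.19)²) = √(186.263318 + 3.307459) = 13.7685 km
  P2: √((-0.1157·111.32)² + (0.0125·57.19)²) = √(165.887290 + 0.511046) = 12.8995 km
  P3: √((-0.0536·111.32)² + (0.0499·57.19)²) = √(35.602129 + 8.144066) = 6.6141 km
  → nearest: P3 (6.6141 km)
Q3 at 59.0325°N, 18.8180°E:
  P1: √((-0.0042·111.32)² + (-0.0127·57.19)²) = √(0.218597 + 0.527531) = 0.8638 km
  P2: √((0.0027·111.32)² + (0.0316·57.19)²) = √(0.090339 + 3.265986) = 1.8320 km
  P3: √((0.0648·111.32)² + (0.0690·57.19)²) = √(52.035102 + 15.571784) = 8.2223 km
  → nearest: P1 (0.8638 km)
Q4 at 59.0538°N, 18.8277°E:
  P1: √((-0.0255·111.32)² + (-0.0224·57.19)²) = √(8.057991 + 1.641104) = 3.1143 km
  P2: √((-0.0186·111.32)² + (0.0219·57.19)²) = √(4.287186 + 1.568659) = 2.4199 km
  P3: √((0.0435·111.32)² + (0.0593·57.19)²) = √(23.449031 + 11.501370) = 5.9119 km
  → nearest: P2 (2.4199 km)
Q5 at 59.0312°N, 18.8643°E:
  P1: √((-0.0029·111.32)² + (-0.0590·57.19)²) = √(0.104218 + 11.385293) = 3.3896 km
  P2: √((0.0040·111.32)² + (-0.0147·57.19)²) = √(0.198274 + 0.706765) = 0.9513 km
  P3: √((0.0661·111.32)² + (0.0227·57.19)²) = √(54.143872 + 1.685357) = 7.4719 km
  → nearest: P2 (0.9513 km)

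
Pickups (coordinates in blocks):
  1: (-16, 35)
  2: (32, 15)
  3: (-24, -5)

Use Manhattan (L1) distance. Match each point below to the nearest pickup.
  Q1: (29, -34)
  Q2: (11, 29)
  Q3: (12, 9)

Q1 at (29, -34):
  1: 114 blocks
  2: 52 blocks
  3: 82 blocks
  → nearest: 2 (52 blocks)
Q2 at (11, 29):
  1: 33 blocks
  2: 35 blocks
  3: 69 blocks
  → nearest: 1 (33 blocks)
Q3 at (12, 9):
  1: 54 blocks
  2: 26 blocks
  3: 50 blocks
  → nearest: 2 (26 blocks)

Q1→2; Q2→1; Q3→2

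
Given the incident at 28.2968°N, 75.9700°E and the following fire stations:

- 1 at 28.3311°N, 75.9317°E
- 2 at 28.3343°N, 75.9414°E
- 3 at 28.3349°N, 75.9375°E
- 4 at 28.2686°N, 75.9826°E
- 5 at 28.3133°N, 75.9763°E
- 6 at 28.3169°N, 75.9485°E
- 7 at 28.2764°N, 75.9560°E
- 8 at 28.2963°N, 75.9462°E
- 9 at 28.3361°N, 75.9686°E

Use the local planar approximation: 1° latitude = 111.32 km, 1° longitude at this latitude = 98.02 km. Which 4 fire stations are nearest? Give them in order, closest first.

Distances from 28.2968°N, 75.9700°E:
1: √((0.0343·111.32)² + (-0.0383·98.02)²) = √(14.579232 + 14.093762) = 5.3547 km
2: √((0.0375·111.32)² + (-0.0286·98.02)²) = √(17.426450 + 7.858895) = 5.0285 km
3: √((0.0381·111.32)² + (-0.0325·98.02)²) = √(17.988558 + 10.148366) = 5.3044 km
4: √((-0.0282·111.32)² + (0.0126·98.02)²) = √(9.854727 + 1.525353) = 3.3734 km
5: √((0.0165·111.32)² + (0.0063·98.02)²) = √(3.373761 + 0.381338) = 1.9378 km
6: √((0.0201·111.32)² + (-0.0215·98.02)²) = √(5.006549 + 4.441261) = 3.0737 km
7: √((-0.0204·111.32)² + (-0.0140·98.02)²) = √(5.157114 + 1.883152) = 2.6534 km
8: √((-0.0005·111.32)² + (-0.0238·98.02)²) = √(0.003098 + 5.442310) = 2.3335 km
9: √((0.0393·111.32)² + (-0.0014·98.02)²) = √(19.139540 + 0.018832) = 4.3770 km
Sorted: 5 (1.9378 km) < 8 (2.3335 km) < 7 (2.6534 km) < 6 (3.0737 km) < 4 (3.3734 km) < 9 (4.3770 km) < …

5, 8, 7, 6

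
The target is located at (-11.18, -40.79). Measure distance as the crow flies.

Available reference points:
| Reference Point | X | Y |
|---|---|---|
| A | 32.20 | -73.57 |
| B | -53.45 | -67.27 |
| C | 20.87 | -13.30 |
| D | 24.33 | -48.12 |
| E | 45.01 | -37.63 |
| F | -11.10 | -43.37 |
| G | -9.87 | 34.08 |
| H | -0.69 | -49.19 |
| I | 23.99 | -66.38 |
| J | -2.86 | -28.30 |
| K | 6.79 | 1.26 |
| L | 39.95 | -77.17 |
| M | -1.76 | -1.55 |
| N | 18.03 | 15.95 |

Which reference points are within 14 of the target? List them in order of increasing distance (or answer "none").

F, H

Distances from (-11.18, -40.79):
A: 54.37
B: 49.88
C: 42.22
D: 36.26
E: 56.28
F: 2.58
G: 74.88
H: 13.44
I: 43.49
J: 15.01
K: 45.73
L: 62.75
M: 40.35
N: 63.82
Threshold 14: F (2.58), H (13.44) are within range.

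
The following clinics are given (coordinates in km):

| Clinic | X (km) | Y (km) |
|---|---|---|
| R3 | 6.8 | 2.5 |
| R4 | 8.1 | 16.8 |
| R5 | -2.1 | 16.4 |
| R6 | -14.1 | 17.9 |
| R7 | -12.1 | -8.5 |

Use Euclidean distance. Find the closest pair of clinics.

Pairwise distances:
R4–R5: √((-10.2)² + (-0.4)²) = √(104.040 + 0.160) = 10.2 km
R5–R6: √((-12.0)² + (1.5)²) = √(144.000 + 2.250) = 12.1 km
R3–R4: √((1.3)² + (14.3)²) = √(1.690 + 204.490) = 14.4 km
R3–R5: √((-8.9)² + (13.9)²) = √(79.210 + 193.210) = 16.5 km
R3–R7: √((-18.9)² + (-11.0)²) = √(357.210 + 121.000) = 21.9 km
R4–R6: √((-22.2)² + (1.1)²) = √(492.840 + 1.210) = 22.2 km
R3–R6: √((-20.9)² + (15.4)²) = √(436.810 + 237.160) = 26.0 km
R6–R7: √((2.0)² + (-26.4)²) = √(4.000 + 696.960) = 26.5 km
R5–R7: √((-10.0)² + (-24.9)²) = √(100.000 + 620.010) = 26.8 km
R4–R7: √((-20.2)² + (-25.3)²) = √(408.040 + 640.090) = 32.4 km
Closest pair: R4–R5 at 10.2 km.

R4 and R5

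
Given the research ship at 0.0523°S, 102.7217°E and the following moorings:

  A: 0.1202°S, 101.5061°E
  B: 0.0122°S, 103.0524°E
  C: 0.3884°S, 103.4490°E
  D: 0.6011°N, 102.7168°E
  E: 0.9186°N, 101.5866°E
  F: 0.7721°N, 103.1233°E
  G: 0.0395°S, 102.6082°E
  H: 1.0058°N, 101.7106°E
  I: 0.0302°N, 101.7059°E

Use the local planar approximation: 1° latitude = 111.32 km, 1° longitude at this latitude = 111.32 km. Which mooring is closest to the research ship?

Distances from 0.0523°S, 102.7217°E:
A: 135.5315 km
B: 37.0832 km
C: 89.1901 km
D: 72.7385 km
E: 166.2772 km
F: 102.0822 km
G: 12.7149 km
H: 162.9194 km
I: 113.4512 km
Minimum: G at 12.7149 km.

G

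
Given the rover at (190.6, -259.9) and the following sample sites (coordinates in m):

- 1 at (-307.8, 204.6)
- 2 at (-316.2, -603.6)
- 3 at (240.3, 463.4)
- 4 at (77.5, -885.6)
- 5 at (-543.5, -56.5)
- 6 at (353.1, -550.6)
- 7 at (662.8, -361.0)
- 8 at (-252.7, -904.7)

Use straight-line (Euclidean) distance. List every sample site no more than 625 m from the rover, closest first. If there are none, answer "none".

Distances from (190.6, -259.9):
1: √((-498.4)² + (464.5)²) = √(248402.560 + 215760.250) = 681.3 m
2: √((-506.8)² + (-343.7)²) = √(256846.240 + 118129.690) = 612.4 m
3: √((49.7)² + (723.3)²) = √(2470.090 + 523162.890) = 725.0 m
4: √((-113.1)² + (-625.7)²) = √(12791.610 + 391500.490) = 635.8 m
5: √((-734.1)² + (203.4)²) = √(538902.810 + 41371.560) = 761.8 m
6: √((162.5)² + (-290.7)²) = √(26406.250 + 84506.490) = 333.0 m
7: √((472.2)² + (-101.1)²) = √(222972.840 + 10221.210) = 482.9 m
8: √((-443.3)² + (-644.8)²) = √(196514.890 + 415767.040) = 782.5 m
Threshold 625 m: 6 (333.0 m), 7 (482.9 m), 2 (612.4 m) are within range.

6, 7, 2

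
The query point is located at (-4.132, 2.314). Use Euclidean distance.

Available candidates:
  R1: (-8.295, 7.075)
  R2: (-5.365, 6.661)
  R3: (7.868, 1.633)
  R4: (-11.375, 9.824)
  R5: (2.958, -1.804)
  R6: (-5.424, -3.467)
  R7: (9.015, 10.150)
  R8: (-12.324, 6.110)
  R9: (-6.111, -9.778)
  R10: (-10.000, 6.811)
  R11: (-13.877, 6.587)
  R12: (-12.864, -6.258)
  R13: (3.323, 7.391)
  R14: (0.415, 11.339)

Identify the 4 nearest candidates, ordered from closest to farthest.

R2, R6, R1, R10

Distances from (-4.132, 2.314):
R1: 6.324
R2: 4.518
R3: 12.019
R4: 10.434
R5: 8.199
R6: 5.924
R7: 15.305
R8: 9.029
R9: 12.253
R10: 7.393
R11: 10.641
R12: 12.236
R13: 9.020
R14: 10.106
Sorted: R2 (4.518) < R6 (5.924) < R1 (6.324) < R10 (7.393) < R5 (8.199) < R13 (9.020) < …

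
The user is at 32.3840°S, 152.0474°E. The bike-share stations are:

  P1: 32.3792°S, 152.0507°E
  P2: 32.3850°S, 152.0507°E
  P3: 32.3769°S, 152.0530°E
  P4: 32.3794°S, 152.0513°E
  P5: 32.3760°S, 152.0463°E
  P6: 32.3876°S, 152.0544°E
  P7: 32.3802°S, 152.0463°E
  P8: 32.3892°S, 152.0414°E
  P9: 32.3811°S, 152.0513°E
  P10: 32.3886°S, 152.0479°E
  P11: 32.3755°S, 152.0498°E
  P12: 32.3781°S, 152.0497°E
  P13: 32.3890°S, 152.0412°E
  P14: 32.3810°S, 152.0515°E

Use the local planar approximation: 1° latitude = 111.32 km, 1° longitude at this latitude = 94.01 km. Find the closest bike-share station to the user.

P2

Distances from 32.3840°S, 152.0474°E:
P1: 0.6179 km
P2: 0.3296 km
P3: 0.9497 km
P4: 0.6298 km
P5: 0.8965 km
P6: 0.7705 km
P7: 0.4355 km
P8: 0.8082 km
P9: 0.4885 km
P10: 0.5142 km
P11: 0.9727 km
P12: 0.6915 km
P13: 0.8059 km
P14: 0.5100 km
Minimum: P2 at 0.3296 km.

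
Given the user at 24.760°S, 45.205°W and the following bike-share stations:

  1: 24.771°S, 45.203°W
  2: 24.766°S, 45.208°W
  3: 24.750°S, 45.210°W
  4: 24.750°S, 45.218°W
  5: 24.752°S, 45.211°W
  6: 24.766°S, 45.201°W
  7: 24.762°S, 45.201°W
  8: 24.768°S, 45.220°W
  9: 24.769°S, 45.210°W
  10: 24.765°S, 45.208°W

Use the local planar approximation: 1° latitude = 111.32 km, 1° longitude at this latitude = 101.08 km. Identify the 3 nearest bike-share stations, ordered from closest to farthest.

Distances from 24.760°S, 45.205°W:
1: √((-0.011·111.32)² + (0.002·101.08)²) = √(1.49945 + 0.04087) = 1.241 km
2: √((-0.006·111.32)² + (-0.003·101.08)²) = √(0.44612 + 0.09195) = 0.734 km
3: √((0.010·111.32)² + (-0.005·101.08)²) = √(1.23921 + 0.25543) = 1.223 km
4: √((0.010·111.32)² + (-0.013·101.08)²) = √(1.23921 + 1.72670) = 1.722 km
5: √((0.008·111.32)² + (-0.006·101.08)²) = √(0.79310 + 0.36782) = 1.077 km
6: √((-0.006·111.32)² + (0.004·101.08)²) = √(0.44612 + 0.16347) = 0.781 km
7: √((-0.002·111.32)² + (0.004·101.08)²) = √(0.04957 + 0.16347) = 0.462 km
8: √((-0.008·111.32)² + (-0.015·101.08)²) = √(0.79310 + 2.29886) = 1.758 km
9: √((-0.009·111.32)² + (-0.005·101.08)²) = √(1.00376 + 0.25543) = 1.122 km
10: √((-0.005·111.32)² + (-0.003·101.08)²) = √(0.30980 + 0.09195) = 0.634 km
Sorted: 7 (0.462 km) < 10 (0.634 km) < 2 (0.734 km) < 6 (0.781 km) < 5 (1.077 km) < …

7, 10, 2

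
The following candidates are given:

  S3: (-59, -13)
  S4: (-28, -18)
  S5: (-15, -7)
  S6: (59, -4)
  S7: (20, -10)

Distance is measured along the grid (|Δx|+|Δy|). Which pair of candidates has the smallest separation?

S4 and S5

Pairwise distances:
S4–S5: |13| + |11| = 13 + 11 = 24
S3–S4: |31| + |-5| = 31 + 5 = 36
S5–S7: |35| + |-3| = 35 + 3 = 38
S6–S7: |-39| + |-6| = 39 + 6 = 45
S3–S5: |44| + |6| = 44 + 6 = 50
S4–S7: |48| + |8| = 48 + 8 = 56
S5–S6: |74| + |3| = 74 + 3 = 77
S3–S7: |79| + |3| = 79 + 3 = 82
S4–S6: |87| + |14| = 87 + 14 = 101
S3–S6: |118| + |9| = 118 + 9 = 127
Closest pair: S4–S5 at 24.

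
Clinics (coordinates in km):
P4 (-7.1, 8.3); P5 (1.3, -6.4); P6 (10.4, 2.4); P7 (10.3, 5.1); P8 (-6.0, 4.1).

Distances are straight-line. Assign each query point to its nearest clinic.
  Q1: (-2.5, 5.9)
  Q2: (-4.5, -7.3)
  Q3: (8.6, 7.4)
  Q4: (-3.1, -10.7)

Q1→P8; Q2→P5; Q3→P7; Q4→P5

Q1 at (-2.5, 5.9):
  P4: 5.2 km
  P5: 12.9 km
  P6: 13.4 km
  P7: 12.8 km
  P8: 3.9 km
  → nearest: P8 (3.9 km)
Q2 at (-4.5, -7.3):
  P4: 15.8 km
  P5: 5.9 km
  P6: 17.8 km
  P7: 19.3 km
  P8: 11.5 km
  → nearest: P5 (5.9 km)
Q3 at (8.6, 7.4):
  P4: 15.7 km
  P5: 15.6 km
  P6: 5.3 km
  P7: 2.9 km
  P8: 15.0 km
  → nearest: P7 (2.9 km)
Q4 at (-3.1, -10.7):
  P4: 19.4 km
  P5: 6.2 km
  P6: 18.8 km
  P7: 20.7 km
  P8: 15.1 km
  → nearest: P5 (6.2 km)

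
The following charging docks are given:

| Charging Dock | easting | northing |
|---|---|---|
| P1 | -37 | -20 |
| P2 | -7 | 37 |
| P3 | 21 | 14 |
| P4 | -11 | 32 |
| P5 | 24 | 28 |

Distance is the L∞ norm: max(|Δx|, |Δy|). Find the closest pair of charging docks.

P2 and P4

Pairwise distances:
P1–P2: max(|30|, |57|) = 57
P1–P3: max(|58|, |34|) = 58
P1–P4: max(|26|, |52|) = 52
P1–P5: max(|61|, |48|) = 61
P2–P3: max(|28|, |-23|) = 28
P2–P4: max(|-4|, |-5|) = 5
P2–P5: max(|31|, |-9|) = 31
P3–P4: max(|-32|, |18|) = 32
P3–P5: max(|3|, |14|) = 14
P4–P5: max(|35|, |-4|) = 35
Closest pair: P2–P4 at 5.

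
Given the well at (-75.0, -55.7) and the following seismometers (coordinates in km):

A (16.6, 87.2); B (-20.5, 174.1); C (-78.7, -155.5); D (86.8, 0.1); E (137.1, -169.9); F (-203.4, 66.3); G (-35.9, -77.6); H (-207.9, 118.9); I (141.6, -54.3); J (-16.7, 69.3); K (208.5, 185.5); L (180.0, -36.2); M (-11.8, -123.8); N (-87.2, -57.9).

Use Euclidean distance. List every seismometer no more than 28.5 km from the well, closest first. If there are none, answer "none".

N

Distances from (-75.0, -55.7):
A: 169.7 km
B: 236.2 km
C: 99.9 km
D: 171.2 km
E: 240.9 km
F: 177.1 km
G: 44.8 km
H: 219.4 km
I: 216.6 km
J: 137.9 km
K: 372.2 km
L: 255.7 km
M: 92.9 km
N: 12.4 km
Threshold 28.5 km: N (12.4 km) is within range.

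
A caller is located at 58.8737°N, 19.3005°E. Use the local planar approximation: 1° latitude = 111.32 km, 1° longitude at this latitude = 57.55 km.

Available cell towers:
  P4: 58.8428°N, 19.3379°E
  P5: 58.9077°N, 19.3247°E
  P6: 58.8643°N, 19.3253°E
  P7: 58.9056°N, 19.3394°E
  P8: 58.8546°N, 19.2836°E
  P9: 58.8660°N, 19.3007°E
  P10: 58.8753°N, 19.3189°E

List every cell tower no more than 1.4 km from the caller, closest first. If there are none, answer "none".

Distances from 58.8737°N, 19.3005°E:
P4: √((-0.0309·111.32)² + (0.0374·57.55)²) = √(11.832141 + 4.632697) = 4.0577 km
P5: √((0.0340·111.32)² + (0.0242·57.55)²) = √(14.325317 + 1.939641) = 4.0330 km
P6: √((-0.0094·111.32)² + (0.0248·57.55)²) = √(1.094970 + 2.037014) = 1.7697 km
P7: √((0.0319·111.32)² + (0.0389·57.55)²) = √(12.610368 + 5.011755) = 4.1979 km
P8: √((-0.0191·111.32)² + (-0.0169·57.55)²) = √(4.520777 + 0.945941) = 2.3381 km
P9: √((-0.0077·111.32)² + (0.0002·57.55)²) = √(0.734730 + 0.000132) = 0.8572 km
P10: √((0.0016·111.32)² + (0.0184·57.55)²) = √(0.031724 + 1.121312) = 1.0738 km
Threshold 1.4 km: P9 (0.8572 km), P10 (1.0738 km) are within range.

P9, P10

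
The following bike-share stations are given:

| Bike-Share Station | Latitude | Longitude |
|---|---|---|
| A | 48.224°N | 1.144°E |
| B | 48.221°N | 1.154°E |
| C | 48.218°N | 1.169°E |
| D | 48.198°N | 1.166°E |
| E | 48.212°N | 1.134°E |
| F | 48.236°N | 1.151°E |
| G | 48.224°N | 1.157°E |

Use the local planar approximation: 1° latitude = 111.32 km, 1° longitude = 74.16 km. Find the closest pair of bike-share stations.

B and G

Pairwise distances:
A–B: 0.813 km
A–C: 1.971 km
A–D: 3.322 km
A–E: 1.528 km
A–F: 1.433 km
A–G: 0.964 km
B–C: 1.161 km
B–D: 2.711 km
B–E: 1.790 km
B–F: 1.685 km
B–G: 0.401 km
C–D: 2.237 km
C–E: 2.680 km
C–F: 2.408 km
C–G: 1.113 km
D–E: 2.839 km
D–F: 4.374 km
D–G: 2.970 km
E–F: 2.954 km
E–G: 2.167 km
F–G: 1.408 km
Closest pair: B–G at 0.401 km.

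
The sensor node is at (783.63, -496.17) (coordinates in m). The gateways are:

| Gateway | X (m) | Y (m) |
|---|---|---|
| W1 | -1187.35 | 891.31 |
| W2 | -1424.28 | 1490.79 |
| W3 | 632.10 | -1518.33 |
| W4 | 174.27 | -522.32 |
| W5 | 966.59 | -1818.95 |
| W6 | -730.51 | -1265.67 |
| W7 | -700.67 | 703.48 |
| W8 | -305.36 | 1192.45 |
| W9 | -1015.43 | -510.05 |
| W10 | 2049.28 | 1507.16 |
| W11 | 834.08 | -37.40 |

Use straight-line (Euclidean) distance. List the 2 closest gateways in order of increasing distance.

W11, W4

Distances from (783.63, -496.17):
W1: √((-1970.98)² + (1387.48)²) = √(3884762.1604 + 1925100.7504) = 2410.37 m
W2: √((-2207.91)² + (1986.96)²) = √(4874866.5681 + 3948010.0416) = 2970.33 m
W3: √((-151.53)² + (-1022.16)²) = √(22961.3409 + 1044811.0656) = 1033.33 m
W4: √((-609.36)² + (-26.15)²) = √(371319.6096 + 683.8225) = 609.92 m
W5: √((182.96)² + (-1322.78)²) = √(33474.3616 + 1749746.9284) = 1335.37 m
W6: √((-1514.14)² + (-769.50)²) = √(2292619.9396 + 592130.2500) = 1698.46 m
W7: √((-1484.30)² + (1199.65)²) = √(2203146.4900 + 1439160.1225) = 1908.48 m
W8: √((-1088.99)² + (1688.62)²) = √(1185899.2201 + 2851437.5044) = 2009.31 m
W9: √((-1799.06)² + (-13.88)²) = √(3236616.8836 + 192.6544) = 1799.11 m
W10: √((1265.65)² + (2003.33)²) = √(1601869.9225 + 4013331.0889) = 2369.64 m
W11: √((50.45)² + (458.77)²) = √(2545.2025 + 210469.9129) = 461.54 m
Sorted: W11 (461.54 m) < W4 (609.92 m) < W3 (1033.33 m) < W5 (1335.37 m) < …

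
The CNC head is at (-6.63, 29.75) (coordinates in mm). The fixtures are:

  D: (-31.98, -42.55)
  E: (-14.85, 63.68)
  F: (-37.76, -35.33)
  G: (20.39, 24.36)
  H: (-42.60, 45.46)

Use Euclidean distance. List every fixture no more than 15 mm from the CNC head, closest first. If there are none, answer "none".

Distances from (-6.63, 29.75):
D: 76.62 mm
E: 34.91 mm
F: 72.14 mm
G: 27.55 mm
H: 39.25 mm
Threshold 15 mm: none within range.

none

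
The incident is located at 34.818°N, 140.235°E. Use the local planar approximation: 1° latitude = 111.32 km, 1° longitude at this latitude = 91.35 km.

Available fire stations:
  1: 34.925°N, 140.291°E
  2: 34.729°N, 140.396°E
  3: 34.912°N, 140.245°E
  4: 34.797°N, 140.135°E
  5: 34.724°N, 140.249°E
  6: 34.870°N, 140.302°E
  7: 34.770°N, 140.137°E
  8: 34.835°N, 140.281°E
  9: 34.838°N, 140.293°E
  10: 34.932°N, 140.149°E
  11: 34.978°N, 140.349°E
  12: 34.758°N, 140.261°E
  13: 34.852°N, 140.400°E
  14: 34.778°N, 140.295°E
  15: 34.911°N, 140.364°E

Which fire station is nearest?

Distances from 34.818°N, 140.235°E:
1: 12.963 km
2: 17.733 km
3: 10.504 km
4: 9.429 km
5: 10.542 km
6: 8.424 km
7: 10.426 km
8: 4.609 km
9: 5.747 km
10: 14.925 km
11: 20.632 km
12: 7.089 km
13: 15.541 km
14: 7.062 km
15: 15.686 km
Minimum: 8 at 4.609 km.

8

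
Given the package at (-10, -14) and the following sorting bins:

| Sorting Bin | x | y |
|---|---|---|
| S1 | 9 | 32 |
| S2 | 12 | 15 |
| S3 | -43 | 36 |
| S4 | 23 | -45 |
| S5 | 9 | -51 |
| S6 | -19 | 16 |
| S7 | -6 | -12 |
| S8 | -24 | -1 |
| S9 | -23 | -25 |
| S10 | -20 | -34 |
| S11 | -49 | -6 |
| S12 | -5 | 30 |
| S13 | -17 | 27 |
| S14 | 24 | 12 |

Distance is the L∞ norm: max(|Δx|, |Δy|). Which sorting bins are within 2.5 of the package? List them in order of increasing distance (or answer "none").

none

Distances from (-10, -14):
S1: max(|19|, |46|) = 46
S2: max(|22|, |29|) = 29
S3: max(|-33|, |50|) = 50
S4: max(|33|, |-31|) = 33
S5: max(|19|, |-37|) = 37
S6: max(|-9|, |30|) = 30
S7: max(|4|, |2|) = 4
S8: max(|-14|, |13|) = 14
S9: max(|-13|, |-11|) = 13
S10: max(|-10|, |-20|) = 20
S11: max(|-39|, |8|) = 39
S12: max(|5|, |44|) = 44
S13: max(|-7|, |41|) = 41
S14: max(|34|, |26|) = 34
Threshold 2.5: none within range.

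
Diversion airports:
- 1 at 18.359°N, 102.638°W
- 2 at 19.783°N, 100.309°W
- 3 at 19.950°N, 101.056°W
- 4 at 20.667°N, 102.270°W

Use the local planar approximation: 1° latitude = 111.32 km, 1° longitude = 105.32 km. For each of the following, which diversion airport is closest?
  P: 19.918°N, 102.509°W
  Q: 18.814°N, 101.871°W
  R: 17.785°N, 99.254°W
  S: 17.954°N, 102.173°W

P at 19.918°N, 102.509°W:
  1: 174.079 km
  2: 232.191 km
  3: 153.071 km
  4: 87.095 km
  → nearest: 4 (87.095 km)
Q at 18.814°N, 101.871°W:
  1: 95.347 km
  2: 196.721 km
  3: 152.839 km
  4: 210.513 km
  → nearest: 1 (95.347 km)
R at 17.785°N, 99.254°W:
  1: 362.086 km
  2: 248.627 km
  3: 306.763 km
  4: 451.472 km
  → nearest: 2 (248.627 km)
S at 17.954°N, 102.173°W:
  1: 66.566 km
  2: 282.834 km
  3: 251.416 km
  4: 302.184 km
  → nearest: 1 (66.566 km)

P→4; Q→1; R→2; S→1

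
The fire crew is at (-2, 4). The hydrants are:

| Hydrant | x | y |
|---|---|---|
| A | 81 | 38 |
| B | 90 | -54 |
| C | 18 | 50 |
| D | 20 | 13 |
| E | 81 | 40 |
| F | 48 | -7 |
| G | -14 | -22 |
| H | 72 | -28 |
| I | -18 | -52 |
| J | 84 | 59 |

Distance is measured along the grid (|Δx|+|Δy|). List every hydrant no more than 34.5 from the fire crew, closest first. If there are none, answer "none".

Distances from (-2, 4):
A: |83| + |34| = 83 + 34 = 117
B: |92| + |-58| = 92 + 58 = 150
C: |20| + |46| = 20 + 46 = 66
D: |22| + |9| = 22 + 9 = 31
E: |83| + |36| = 83 + 36 = 119
F: |50| + |-11| = 50 + 11 = 61
G: |-12| + |-26| = 12 + 26 = 38
H: |74| + |-32| = 74 + 32 = 106
I: |-16| + |-56| = 16 + 56 = 72
J: |86| + |55| = 86 + 55 = 141
Threshold 34.5: D (31) is within range.

D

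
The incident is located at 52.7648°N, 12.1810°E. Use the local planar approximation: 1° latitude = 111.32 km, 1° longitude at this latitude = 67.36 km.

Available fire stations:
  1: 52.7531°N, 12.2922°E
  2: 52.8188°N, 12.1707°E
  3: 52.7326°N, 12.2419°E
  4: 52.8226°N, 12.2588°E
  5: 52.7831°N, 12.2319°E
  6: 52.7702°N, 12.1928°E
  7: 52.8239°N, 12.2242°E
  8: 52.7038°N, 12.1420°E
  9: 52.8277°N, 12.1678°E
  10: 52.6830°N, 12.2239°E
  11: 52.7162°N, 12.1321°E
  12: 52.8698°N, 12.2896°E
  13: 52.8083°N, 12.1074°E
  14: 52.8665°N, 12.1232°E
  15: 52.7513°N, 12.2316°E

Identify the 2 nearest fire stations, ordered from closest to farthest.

Distances from 52.7648°N, 12.1810°E:
1: 7.6028 km
2: 6.0512 km
3: 5.4477 km
4: 8.2984 km
5: 3.9882 km
6: 0.9966 km
7: 7.1938 km
8: 7.2810 km
9: 7.0583 km
10: 9.5535 km
11: 6.3340 km
12: 13.7890 km
13: 6.9302 km
14: 11.9720 km
15: 3.7250 km
Sorted: 6 (0.9966 km) < 15 (3.7250 km) < 5 (3.9882 km) < 3 (5.4477 km) < …

6, 15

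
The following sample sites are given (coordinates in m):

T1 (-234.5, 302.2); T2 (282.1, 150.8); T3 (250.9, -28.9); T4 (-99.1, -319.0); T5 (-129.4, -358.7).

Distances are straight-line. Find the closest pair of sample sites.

Pairwise distances:
T4–T5: 49.9 m
T2–T3: 182.4 m
T3–T4: 454.6 m
T3–T5: 503.4 m
T1–T2: 538.3 m
T1–T3: 587.6 m
T2–T4: 605.0 m
T1–T4: 635.8 m
T2–T5: 654.9 m
T1–T5: 669.2 m
Closest pair: T4–T5 at 49.9 m.

T4 and T5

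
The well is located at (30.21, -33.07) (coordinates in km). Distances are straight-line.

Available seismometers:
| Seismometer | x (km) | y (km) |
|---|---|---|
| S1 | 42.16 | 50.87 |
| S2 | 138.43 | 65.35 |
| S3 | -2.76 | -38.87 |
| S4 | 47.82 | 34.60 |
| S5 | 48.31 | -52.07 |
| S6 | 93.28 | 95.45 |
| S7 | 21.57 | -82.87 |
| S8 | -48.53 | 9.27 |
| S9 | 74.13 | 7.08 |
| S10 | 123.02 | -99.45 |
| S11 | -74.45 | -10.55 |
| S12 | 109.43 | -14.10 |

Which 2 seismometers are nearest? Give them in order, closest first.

S5, S3

Distances from (30.21, -33.07):
S1: 84.79 km
S2: 146.28 km
S3: 33.48 km
S4: 69.92 km
S5: 26.24 km
S6: 143.16 km
S7: 50.54 km
S8: 89.40 km
S9: 59.51 km
S10: 114.11 km
S11: 107.06 km
S12: 81.46 km
Sorted: S5 (26.24 km) < S3 (33.48 km) < S7 (50.54 km) < S9 (59.51 km) < …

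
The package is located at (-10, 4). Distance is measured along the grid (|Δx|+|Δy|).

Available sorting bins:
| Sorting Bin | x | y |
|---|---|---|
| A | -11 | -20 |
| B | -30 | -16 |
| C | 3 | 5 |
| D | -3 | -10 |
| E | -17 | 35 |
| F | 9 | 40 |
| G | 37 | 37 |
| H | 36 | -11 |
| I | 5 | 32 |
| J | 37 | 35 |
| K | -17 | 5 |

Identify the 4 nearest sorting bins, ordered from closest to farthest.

K, C, D, A

Distances from (-10, 4):
A: 25
B: 40
C: 14
D: 21
E: 38
F: 55
G: 80
H: 61
I: 43
J: 78
K: 8
Sorted: K (8) < C (14) < D (21) < A (25) < E (38) < B (40) < …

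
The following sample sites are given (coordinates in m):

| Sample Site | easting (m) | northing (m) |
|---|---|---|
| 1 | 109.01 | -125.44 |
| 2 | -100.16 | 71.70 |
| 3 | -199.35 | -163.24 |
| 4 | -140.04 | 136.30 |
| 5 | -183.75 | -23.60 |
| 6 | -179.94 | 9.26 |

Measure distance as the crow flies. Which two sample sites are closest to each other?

Pairwise distances:
5–6: 33.08 m
2–4: 75.92 m
2–6: 101.31 m
2–5: 126.77 m
4–6: 133.16 m
3–5: 140.51 m
4–5: 165.77 m
3–6: 173.59 m
2–3: 255.02 m
1–2: 287.43 m
3–4: 305.36 m
1–5: 309.97 m
1–3: 310.67 m
1–6: 318.80 m
1–4: 361.29 m
Closest pair: 5–6 at 33.08 m.

5 and 6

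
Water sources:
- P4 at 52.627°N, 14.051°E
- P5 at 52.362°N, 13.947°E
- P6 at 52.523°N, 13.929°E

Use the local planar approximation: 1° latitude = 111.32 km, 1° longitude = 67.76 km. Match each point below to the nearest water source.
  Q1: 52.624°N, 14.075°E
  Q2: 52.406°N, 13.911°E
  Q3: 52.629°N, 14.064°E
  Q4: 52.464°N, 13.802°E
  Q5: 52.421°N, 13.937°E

Q1→P4; Q2→P5; Q3→P4; Q4→P6; Q5→P5

Q1 at 52.624°N, 14.075°E:
  P4: 1.660 km
  P5: 30.428 km
  P6: 14.976 km
  → nearest: P4 (1.660 km)
Q2 at 52.406°N, 13.911°E:
  P4: 26.367 km
  P5: 5.472 km
  P6: 13.081 km
  → nearest: P5 (5.472 km)
Q3 at 52.629°N, 14.064°E:
  P4: 0.909 km
  P5: 30.762 km
  P6: 14.930 km
  → nearest: P4 (0.909 km)
Q4 at 52.464°N, 13.802°E:
  P4: 24.777 km
  P5: 15.015 km
  P6: 10.826 km
  → nearest: P6 (10.826 km)
Q5 at 52.421°N, 13.937°E:
  P4: 24.198 km
  P5: 6.603 km
  P6: 11.368 km
  → nearest: P5 (6.603 km)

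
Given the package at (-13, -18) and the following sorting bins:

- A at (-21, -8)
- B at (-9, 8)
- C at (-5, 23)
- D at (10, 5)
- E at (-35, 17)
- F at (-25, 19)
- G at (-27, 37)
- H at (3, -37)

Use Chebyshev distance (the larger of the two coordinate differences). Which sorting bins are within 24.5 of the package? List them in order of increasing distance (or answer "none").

A, H, D

Distances from (-13, -18):
A: max(|-8|, |10|) = 10
B: max(|4|, |26|) = 26
C: max(|8|, |41|) = 41
D: max(|23|, |23|) = 23
E: max(|-22|, |35|) = 35
F: max(|-12|, |37|) = 37
G: max(|-14|, |55|) = 55
H: max(|16|, |-19|) = 19
Threshold 24.5: A (10), H (19), D (23) are within range.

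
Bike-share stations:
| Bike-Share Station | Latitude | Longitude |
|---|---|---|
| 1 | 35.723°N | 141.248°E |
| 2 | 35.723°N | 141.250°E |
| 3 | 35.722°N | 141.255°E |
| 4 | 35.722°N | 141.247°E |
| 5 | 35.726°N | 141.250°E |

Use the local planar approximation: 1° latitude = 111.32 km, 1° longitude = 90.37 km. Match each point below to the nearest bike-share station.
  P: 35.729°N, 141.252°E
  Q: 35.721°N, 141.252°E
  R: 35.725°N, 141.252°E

P→5; Q→2; R→5

P at 35.729°N, 141.252°E:
  1: √((-0.006·111.32)² + (-0.004·90.37)²) = √(0.44611713 + 0.13066779) = 0.759464 km
  2: √((-0.006·111.32)² + (-0.002·90.37)²) = √(0.44611713 + 0.03266695) = 0.691942 km
  3: √((-0.007·111.32)² + (0.003·90.37)²) = √(0.60721498 + 0.07350063) = 0.825055 km
  4: √((-0.007·111.32)² + (-0.005·90.37)²) = √(0.60721498 + 0.20416842) = 0.900768 km
  5: √((-0.003·111.32)² + (-0.002·90.37)²) = √(0.11152928 + 0.03266695) = 0.379732 km
  → nearest: 5 (0.379732 km)
Q at 35.721°N, 141.252°E:
  1: √((0.002·111.32)² + (-0.004·90.37)²) = √(0.04956857 + 0.13066779) = 0.424543 km
  2: √((0.002·111.32)² + (-0.002·90.37)²) = √(0.04956857 + 0.03266695) = 0.286767 km
  3: √((0.001·111.32)² + (0.003·90.37)²) = √(0.01239214 + 0.07350063) = 0.293075 km
  4: √((0.001·111.32)² + (-0.005·90.37)²) = √(0.01239214 + 0.20416842) = 0.465361 km
  5: √((0.005·111.32)² + (-0.002·90.37)²) = √(0.30980356 + 0.03266695) = 0.585210 km
  → nearest: 2 (0.286767 km)
R at 35.725°N, 141.252°E:
  1: √((-0.002·111.32)² + (-0.004·90.37)²) = √(0.04956857 + 0.13066779) = 0.424543 km
  2: √((-0.002·111.32)² + (-0.002·90.37)²) = √(0.04956857 + 0.03266695) = 0.286767 km
  3: √((-0.003·111.32)² + (0.003·90.37)²) = √(0.11152928 + 0.07350063) = 0.430151 km
  4: √((-0.003·111.32)² + (-0.005·90.37)²) = √(0.11152928 + 0.20416842) = 0.561870 km
  5: √((0.001·111.32)² + (-0.002·90.37)²) = √(0.01239214 + 0.03266695) = 0.212271 km
  → nearest: 5 (0.212271 km)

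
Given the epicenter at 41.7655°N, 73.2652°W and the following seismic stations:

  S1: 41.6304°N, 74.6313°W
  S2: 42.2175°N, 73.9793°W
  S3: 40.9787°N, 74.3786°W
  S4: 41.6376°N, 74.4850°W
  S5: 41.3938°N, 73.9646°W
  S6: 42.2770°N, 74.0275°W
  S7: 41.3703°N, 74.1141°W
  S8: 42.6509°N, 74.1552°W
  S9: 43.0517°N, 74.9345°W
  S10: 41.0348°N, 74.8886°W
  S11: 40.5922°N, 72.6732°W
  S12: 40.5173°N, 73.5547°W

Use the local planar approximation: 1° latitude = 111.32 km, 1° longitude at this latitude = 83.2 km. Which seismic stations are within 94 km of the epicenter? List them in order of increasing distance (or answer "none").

Distances from 41.7655°N, 73.2652°W:
S1: √((-0.1351·111.32)² + (-1.3661·83.2)²) = √(226.181507 + 12918.486487) = 114.6502 km
S2: √((0.4520·111.32)² + (-0.7141·83.2)²) = √(2531.764261 + 3529.918828) = 77.8568 km
S3: √((-0.7868·111.32)² + (-1.1134·83.2)²) = √(7671.408295 + 8581.220993) = 127.4858 km
S4: √((-0.1279·111.32)² + (-1.2198·83.2)²) = √(202.715746 + 10299.684240) = 102.4812 km
S5: √((-0.3717·111.32)² + (-0.6994·83.2)²) = √(1712.109423 + 3386.085410) = 71.4016 km
S6: √((0.5115·111.32)² + (-0.7623·83.2)²) = √(3242.184098 + 4022.522594) = 85.2332 km
S7: √((-0.3952·111.32)² + (-0.8489·83.2)²) = √(1935.442472 + 4988.382187) = 83.2095 km
S8: √((0.8854·111.32)² + (-0.8900·83.2)²) = √(9714.611351 + 5483.106304) = 123.2790 km
S9: √((1.2862·111.32)² + (-1.6693·83.2)²) = √(20500.450546 + 19289.254331) = 199.4736 km
S10: √((-0.7307·111.32)² + (-1.6234·83.2)²) = √(6616.443527 + 18243.062073) = 157.6690 km
S11: √((-1.1733·111.32)² + (0.5920·83.2)²) = √(17059.430805 + 2425.995919) = 139.5902 km
S12: √((-1.2482·111.32)² + (-0.2895·83.2)²) = √(19306.998010 + 580.154665) = 141.0218 km
Threshold 94 km: S5 (71.4016 km), S2 (77.8568 km), S7 (83.2095 km), S6 (85.2332 km) are within range.

S5, S2, S7, S6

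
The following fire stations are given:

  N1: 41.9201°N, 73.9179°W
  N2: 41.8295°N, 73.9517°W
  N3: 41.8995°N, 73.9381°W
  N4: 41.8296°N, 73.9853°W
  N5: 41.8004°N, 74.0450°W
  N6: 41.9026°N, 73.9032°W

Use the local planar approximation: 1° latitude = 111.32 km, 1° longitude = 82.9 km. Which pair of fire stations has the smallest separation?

N1 and N6

Pairwise distances:
N1–N2: 10.4676 km
N1–N3: 2.8395 km
N1–N4: 11.5202 km
N1–N5: 16.9875 km
N1–N6: 2.2979 km
N2–N3: 7.8735 km
N2–N4: 2.7855 km
N2–N5: 8.3855 km
N2–N6: 9.0766 km
N3–N4: 8.7097 km
N3–N5: 14.1505 km
N3–N6: 2.9137 km
N4–N5: 5.9211 km
N4–N6: 10.6000 km
N5–N6: 16.3591 km
Closest pair: N1–N6 at 2.2979 km.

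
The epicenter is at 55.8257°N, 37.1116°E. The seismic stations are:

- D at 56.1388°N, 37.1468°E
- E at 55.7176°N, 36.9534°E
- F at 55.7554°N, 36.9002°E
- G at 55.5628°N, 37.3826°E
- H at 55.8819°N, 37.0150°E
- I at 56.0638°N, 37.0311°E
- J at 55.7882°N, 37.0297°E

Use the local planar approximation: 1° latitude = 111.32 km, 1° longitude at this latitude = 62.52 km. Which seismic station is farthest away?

D

Distances from 55.8257°N, 37.1116°E:
D: 34.9237 km
E: 15.5767 km
F: 15.3598 km
G: 33.8166 km
H: 8.6957 km
I: 26.9789 km
J: 6.6064 km
Maximum: D at 34.9237 km.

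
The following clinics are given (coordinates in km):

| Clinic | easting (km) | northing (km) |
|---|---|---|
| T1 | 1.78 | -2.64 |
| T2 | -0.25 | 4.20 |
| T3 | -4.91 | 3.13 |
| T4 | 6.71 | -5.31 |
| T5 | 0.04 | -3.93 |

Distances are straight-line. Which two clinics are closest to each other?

Pairwise distances:
T1–T2: 7.13 km
T1–T3: 8.83 km
T1–T4: 5.61 km
T1–T5: 2.17 km
T2–T3: 4.78 km
T2–T4: 11.78 km
T2–T5: 8.14 km
T3–T4: 14.36 km
T3–T5: 8.62 km
T4–T5: 6.81 km
Closest pair: T1–T5 at 2.17 km.

T1 and T5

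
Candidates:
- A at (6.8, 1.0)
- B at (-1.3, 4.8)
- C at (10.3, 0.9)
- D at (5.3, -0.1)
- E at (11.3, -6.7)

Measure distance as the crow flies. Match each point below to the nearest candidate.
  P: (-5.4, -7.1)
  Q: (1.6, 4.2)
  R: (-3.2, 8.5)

P→B; Q→B; R→B

P at (-5.4, -7.1):
  A: 14.64
  B: 12.59
  C: 17.62
  D: 12.79
  E: 16.70
  → nearest: B (12.59)
Q at (1.6, 4.2):
  A: 6.11
  B: 2.96
  C: 9.30
  D: 5.67
  E: 14.59
  → nearest: B (2.96)
R at (-3.2, 8.5):
  A: 12.50
  B: 4.16
  C: 15.49
  D: 12.09
  E: 21.01
  → nearest: B (4.16)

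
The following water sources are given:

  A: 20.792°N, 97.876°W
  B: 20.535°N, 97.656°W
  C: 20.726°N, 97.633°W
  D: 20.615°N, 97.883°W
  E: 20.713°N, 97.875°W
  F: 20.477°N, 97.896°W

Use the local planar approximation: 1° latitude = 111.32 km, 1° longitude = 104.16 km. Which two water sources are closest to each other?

Pairwise distances:
A–B: 36.655 km
A–C: 26.356 km
A–D: 19.717 km
A–E: 8.795 km
A–F: 35.128 km
B–C: 21.397 km
B–D: 25.266 km
B–E: 30.215 km
B–F: 25.819 km
C–D: 28.823 km
C–E: 25.248 km
C–F: 38.971 km
D–E: 10.941 km
D–F: 15.422 km
E–F: 26.362 km
Closest pair: A–E at 8.795 km.

A and E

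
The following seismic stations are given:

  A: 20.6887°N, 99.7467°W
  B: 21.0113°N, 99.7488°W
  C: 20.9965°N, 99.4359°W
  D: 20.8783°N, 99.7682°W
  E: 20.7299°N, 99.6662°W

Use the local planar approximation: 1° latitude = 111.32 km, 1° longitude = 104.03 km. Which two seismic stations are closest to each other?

A and E

Pairwise distances:
A–E: √((0.0412·111.32)² + (0.0805·104.03)²) = √(21.034918 + 70.130827) = 9.5481 km
B–D: √((-0.1330·111.32)² + (-0.0194·104.03)²) = √(219.204607 + 4.073059) = 14.9425 km
D–E: √((-0.1484·111.32)² + (0.1020·104.03)²) = √(272.906700 + 112.594594) = 19.6342 km
A–D: √((0.1896·111.32)² + (-0.0215·104.03)²) = √(445.474718 + 5.002581) = 21.2245 km
B–E: √((-0.2814·111.32)² + (0.0826·104.03)²) = √(981.283692 + 73.837552) = 32.4826 km
B–C: √((-0.0148·111.32)² + (0.3129·104.03)²) = √(2.714375 + 1059.566755) = 32.5927 km
A–B: √((0.3226·111.32)² + (-0.0021·104.03)²) = √(1289.659678 + 0.047726) = 35.9125 km
C–D: √((-0.1182·111.32)² + (-0.3323·104.03)²) = √(173.133596 + 1195.027445) = 36.9887 km
C–E: √((-0.2666·111.32)² + (-0.2303·104.03)²) = √(880.778461 + 573.990987) = 38.1414 km
A–C: √((0.3078·111.32)² + (0.3108·104.03)²) = √(1174.041980 + 1045.392108) = 47.1109 km
Closest pair: A–E at 9.5481 km.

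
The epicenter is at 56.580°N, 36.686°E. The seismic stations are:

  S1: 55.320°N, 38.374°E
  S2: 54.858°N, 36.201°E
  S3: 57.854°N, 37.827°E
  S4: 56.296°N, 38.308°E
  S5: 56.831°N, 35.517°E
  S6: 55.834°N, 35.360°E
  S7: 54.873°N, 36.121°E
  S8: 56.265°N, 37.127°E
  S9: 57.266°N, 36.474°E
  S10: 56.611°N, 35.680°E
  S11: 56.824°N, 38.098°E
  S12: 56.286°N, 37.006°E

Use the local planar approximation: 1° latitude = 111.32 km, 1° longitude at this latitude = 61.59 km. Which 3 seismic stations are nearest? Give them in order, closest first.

S12, S8, S10

Distances from 56.580°N, 36.686°E:
S1: √((-1.260·111.32)² + (1.688·61.59)²) = √(19673.76527 + 10808.49666) = 174.592 km
S2: √((-1.722·111.32)² + (-0.485·61.59)²) = √(36746.22158 + 892.28560) = 194.006 km
S3: √((1.274·111.32)² + (1.141·61.59)²) = √(20113.38892 + 4938.46178) = 158.278 km
S4: √((-0.284·111.32)² + (1.622·61.59)²) = √(999.50064 + 9979.80621) = 104.782 km
S5: √((0.251·111.32)² + (-1.169·61.59)²) = √(780.71736 + 5183.81424) = 77.230 km
S6: √((-0.746·111.32)² + (-1.326·61.59)²) = √(6896.42552 + 6669.71776) = 116.474 km
S7: √((-1.707·111.32)² + (-0.565·61.59)²) = √(36108.83174 + 1210.92516) = 193.183 km
S8: √((-0.315·111.32)² + (0.441·61.59)²) = √(1229.61033 + 737.73024) = 44.355 km
S9: √((0.686·111.32)² + (-0.212·61.59)²) = √(5831.69264 + 170.48734) = 77.474 km
S10: √((0.031·111.32)² + (-1.006·61.59)²) = √(11.90885 + 3838.98460) = 62.056 km
S11: √((0.244·111.32)² + (1.412·61.59)²) = √(737.77859 + 7562.92514) = 91.108 km
S12: √((-0.294·111.32)² + (0.320·61.59)²) = √(1071.12722 + 388.43680) = 38.204 km
Sorted: S12 (38.204 km) < S8 (44.355 km) < S10 (62.056 km) < S5 (77.230 km) < S9 (77.474 km) < …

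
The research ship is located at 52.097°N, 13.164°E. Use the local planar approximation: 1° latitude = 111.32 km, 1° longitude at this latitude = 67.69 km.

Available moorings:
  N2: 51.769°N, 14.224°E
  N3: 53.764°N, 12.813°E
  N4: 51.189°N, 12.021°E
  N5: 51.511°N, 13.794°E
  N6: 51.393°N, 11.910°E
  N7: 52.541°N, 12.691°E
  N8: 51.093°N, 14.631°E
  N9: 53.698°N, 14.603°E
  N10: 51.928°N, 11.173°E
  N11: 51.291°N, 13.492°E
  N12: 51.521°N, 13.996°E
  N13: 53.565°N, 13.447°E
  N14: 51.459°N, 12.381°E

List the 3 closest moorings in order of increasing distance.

Distances from 52.097°N, 13.164°E:
N2: √((-0.328·111.32)² + (1.060·67.69)²) = √(1333.19625 + 5148.26340) = 80.508 km
N3: √((1.667·111.32)² + (-0.351·67.69)²) = √(34436.38820 + 564.49911) = 187.085 km
N4: √((-0.908·111.32)² + (-1.143·67.69)²) = √(10216.87529 + 5986.06584) = 127.291 km
N5: √((-0.586·111.32)² + (0.630·67.69)²) = √(4255.41213 + 1818.57044) = 77.936 km
N6: √((-0.704·111.32)² + (-1.254·67.69)²) = √(6141.74405 + 7205.16783) = 115.529 km
N7: √((0.444·111.32)² + (-0.473·67.69)²) = √(2442.93738 + 1025.11198) = 58.890 km
N8: √((-1.004·111.32)² + (1.467·67.69)²) = √(12491.47781 + 9860.73428) = 149.507 km
N9: √((1.601·111.32)² + (1.439·67.69)²) = √(31763.55179 + 9487.91130) = 203.105 km
N10: √((-0.169·111.32)² + (-1.991·67.69)²) = √(353.93198 + 18163.16584) = 136.078 km
N11: √((-0.806·111.32)² + (0.328·67.69)²) = √(8050.38182 + 492.94301) = 92.430 km
N12: √((-0.576·111.32)² + (0.832·67.69)²) = √(4111.41544 + 3171.72613) = 85.341 km
N13: √((1.468·111.32)² + (0.283·67.69)²) = √(26705.36428 + 366.96268) = 164.537 km
N14: √((-0.638·111.32)² + (-0.783·67.69)²) = √(5044.14721 + 2809.13462) = 88.619 km
Sorted: N7 (58.890 km) < N5 (77.936 km) < N2 (80.508 km) < N12 (85.341 km) < N14 (88.619 km) < …

N7, N5, N2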